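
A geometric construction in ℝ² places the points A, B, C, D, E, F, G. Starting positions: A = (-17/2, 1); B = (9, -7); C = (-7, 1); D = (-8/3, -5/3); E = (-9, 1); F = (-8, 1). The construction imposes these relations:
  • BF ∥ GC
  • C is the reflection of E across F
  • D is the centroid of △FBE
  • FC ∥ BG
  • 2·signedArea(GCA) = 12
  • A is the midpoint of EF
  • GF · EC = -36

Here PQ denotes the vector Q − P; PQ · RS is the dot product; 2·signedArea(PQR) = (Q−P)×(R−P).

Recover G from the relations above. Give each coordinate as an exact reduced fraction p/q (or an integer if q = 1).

G = (10, -7)

1. G_x = 10  [BF ∥ GC ∩ FC ∥ BG]
2. G_y = -7  [BF ∥ GC ∩ FC ∥ BG]
   → G = (10, -7)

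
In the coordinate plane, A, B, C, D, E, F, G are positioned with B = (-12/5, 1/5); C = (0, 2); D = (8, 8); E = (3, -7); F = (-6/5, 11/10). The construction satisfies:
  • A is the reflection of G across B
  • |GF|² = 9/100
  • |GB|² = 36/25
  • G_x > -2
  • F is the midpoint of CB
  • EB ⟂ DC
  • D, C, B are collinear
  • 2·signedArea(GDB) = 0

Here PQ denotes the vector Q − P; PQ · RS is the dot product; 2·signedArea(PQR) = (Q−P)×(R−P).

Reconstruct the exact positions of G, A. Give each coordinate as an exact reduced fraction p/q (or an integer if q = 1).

1. G_x = -36/25  [line 39/5·x + -52/5·y + 104/5 = 0 ∩ |GB|² = 36/25]
2. G_y = 23/25  [line 39/5·x + -52/5·y + 104/5 = 0 ∩ |GB|² = 36/25]
   → G = (-36/25, 23/25)
3. A_x = -84/25  [A is the reflection of G across B]
4. A_y = -13/25  [A is the reflection of G across B]
   → A = (-84/25, -13/25)

A = (-84/25, -13/25)
G = (-36/25, 23/25)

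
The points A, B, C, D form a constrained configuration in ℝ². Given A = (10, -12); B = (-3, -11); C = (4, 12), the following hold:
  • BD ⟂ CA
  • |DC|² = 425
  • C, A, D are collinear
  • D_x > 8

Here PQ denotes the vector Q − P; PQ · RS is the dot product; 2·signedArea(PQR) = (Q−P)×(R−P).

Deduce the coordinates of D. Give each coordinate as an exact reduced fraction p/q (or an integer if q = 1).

1. D_x = 9  [C, A, D are collinear ∩ BD ⟂ CA]
2. D_y = -8  [C, A, D are collinear ∩ BD ⟂ CA]
   → D = (9, -8)

D = (9, -8)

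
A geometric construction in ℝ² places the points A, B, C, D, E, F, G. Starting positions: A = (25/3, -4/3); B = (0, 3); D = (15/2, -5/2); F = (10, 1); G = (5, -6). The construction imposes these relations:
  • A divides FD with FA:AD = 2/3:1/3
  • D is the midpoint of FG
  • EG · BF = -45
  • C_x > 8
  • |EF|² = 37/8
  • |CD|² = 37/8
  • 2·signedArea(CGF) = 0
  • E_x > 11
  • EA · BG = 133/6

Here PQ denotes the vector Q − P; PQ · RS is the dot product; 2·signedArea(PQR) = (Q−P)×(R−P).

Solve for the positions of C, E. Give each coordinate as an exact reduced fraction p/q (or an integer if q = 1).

1. C_x = 35/4  [line -7·x + 5·y + 65 = 0 ∩ |CD|² = 37/8]
2. C_y = -3/4  [line -7·x + 5·y + 65 = 0 ∩ |CD|² = 37/8]
   → C = (35/4, -3/4)
3. E_x = 45/4  [EA · BG = 133/6 ∩ EG · BF = -45]
4. E_y = 11/4  [EA · BG = 133/6 ∩ EG · BF = -45]
   → E = (45/4, 11/4)

C = (35/4, -3/4)
E = (45/4, 11/4)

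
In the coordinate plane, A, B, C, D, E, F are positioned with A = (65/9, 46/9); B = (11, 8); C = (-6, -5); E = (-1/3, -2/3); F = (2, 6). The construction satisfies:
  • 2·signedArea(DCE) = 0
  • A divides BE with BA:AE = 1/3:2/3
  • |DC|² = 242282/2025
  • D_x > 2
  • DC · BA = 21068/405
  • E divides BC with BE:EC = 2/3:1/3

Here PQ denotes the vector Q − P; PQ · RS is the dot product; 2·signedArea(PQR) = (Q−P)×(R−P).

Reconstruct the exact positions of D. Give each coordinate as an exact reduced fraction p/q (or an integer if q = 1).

1. D_x = 121/45  [2·signedArea(DCE) = 0 ∩ DC · BA = 21068/405]
2. D_y = 74/45  [2·signedArea(DCE) = 0 ∩ DC · BA = 21068/405]
   → D = (121/45, 74/45)

D = (121/45, 74/45)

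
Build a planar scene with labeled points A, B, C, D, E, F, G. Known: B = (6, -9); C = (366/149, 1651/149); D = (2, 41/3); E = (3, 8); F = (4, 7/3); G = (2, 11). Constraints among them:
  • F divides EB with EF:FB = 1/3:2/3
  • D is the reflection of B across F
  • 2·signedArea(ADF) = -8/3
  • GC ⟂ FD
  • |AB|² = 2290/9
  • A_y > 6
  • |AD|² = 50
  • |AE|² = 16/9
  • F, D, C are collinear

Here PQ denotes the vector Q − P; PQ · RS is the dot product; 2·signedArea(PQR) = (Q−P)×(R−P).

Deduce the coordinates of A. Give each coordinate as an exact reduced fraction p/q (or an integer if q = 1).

1. A_x = 3  [line 34/3·x + 2·y + -142/3 = 0 ∩ |AB|² = 2290/9]
2. A_y = 20/3  [line 34/3·x + 2·y + -142/3 = 0 ∩ |AB|² = 2290/9]
   → A = (3, 20/3)

A = (3, 20/3)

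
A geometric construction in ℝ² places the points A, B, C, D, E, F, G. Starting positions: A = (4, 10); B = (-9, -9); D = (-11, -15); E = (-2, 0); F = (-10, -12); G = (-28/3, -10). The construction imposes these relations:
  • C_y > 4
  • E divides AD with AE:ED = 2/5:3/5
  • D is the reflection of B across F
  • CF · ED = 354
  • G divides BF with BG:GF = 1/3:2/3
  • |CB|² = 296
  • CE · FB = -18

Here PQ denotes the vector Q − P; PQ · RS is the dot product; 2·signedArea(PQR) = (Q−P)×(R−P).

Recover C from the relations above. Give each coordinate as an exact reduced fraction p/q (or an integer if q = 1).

C = (1, 5)

1. C_x = 1  [CF · ED = 354 ∩ CE · FB = -18]
2. C_y = 5  [CF · ED = 354 ∩ CE · FB = -18]
   → C = (1, 5)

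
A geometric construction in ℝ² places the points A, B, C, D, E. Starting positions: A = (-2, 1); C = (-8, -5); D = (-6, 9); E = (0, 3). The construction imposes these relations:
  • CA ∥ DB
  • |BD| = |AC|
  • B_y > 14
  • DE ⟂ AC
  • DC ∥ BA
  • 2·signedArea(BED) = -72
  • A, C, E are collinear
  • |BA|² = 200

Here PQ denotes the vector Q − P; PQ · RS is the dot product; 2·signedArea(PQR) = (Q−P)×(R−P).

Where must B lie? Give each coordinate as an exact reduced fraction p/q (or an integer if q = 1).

B = (0, 15)

1. B_x = 0  [DC ∥ BA ∩ CA ∥ DB]
2. B_y = 15  [DC ∥ BA ∩ CA ∥ DB]
   → B = (0, 15)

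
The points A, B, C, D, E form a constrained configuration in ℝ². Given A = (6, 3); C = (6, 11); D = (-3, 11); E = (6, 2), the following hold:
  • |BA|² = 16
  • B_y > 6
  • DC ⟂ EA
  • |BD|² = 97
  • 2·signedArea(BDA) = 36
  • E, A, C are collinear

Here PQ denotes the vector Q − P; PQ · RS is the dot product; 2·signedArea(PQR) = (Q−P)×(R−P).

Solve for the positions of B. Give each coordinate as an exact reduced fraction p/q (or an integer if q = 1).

1. B_x = 6  [line 8·x + 9·y + -111 = 0 ∩ |BA|² = 16]
2. B_y = 7  [line 8·x + 9·y + -111 = 0 ∩ |BA|² = 16]
   → B = (6, 7)

B = (6, 7)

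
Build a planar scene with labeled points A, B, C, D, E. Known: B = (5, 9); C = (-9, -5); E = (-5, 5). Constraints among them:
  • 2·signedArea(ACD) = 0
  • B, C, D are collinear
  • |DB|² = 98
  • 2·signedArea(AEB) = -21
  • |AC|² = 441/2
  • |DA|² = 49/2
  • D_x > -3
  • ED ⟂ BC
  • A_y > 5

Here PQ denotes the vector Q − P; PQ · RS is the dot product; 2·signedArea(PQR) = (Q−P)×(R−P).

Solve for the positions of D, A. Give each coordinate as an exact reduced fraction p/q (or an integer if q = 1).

A = (3/2, 11/2)
D = (-2, 2)

1. D_x = -2  [B, C, D are collinear ∩ ED ⟂ BC]
2. D_y = 2  [B, C, D are collinear ∩ ED ⟂ BC]
   → D = (-2, 2)
3. A_x = 3/2  [2·signedArea(ACD) = 0 ∩ 2·signedArea(AEB) = -21]
4. A_y = 11/2  [2·signedArea(ACD) = 0 ∩ 2·signedArea(AEB) = -21]
   → A = (3/2, 11/2)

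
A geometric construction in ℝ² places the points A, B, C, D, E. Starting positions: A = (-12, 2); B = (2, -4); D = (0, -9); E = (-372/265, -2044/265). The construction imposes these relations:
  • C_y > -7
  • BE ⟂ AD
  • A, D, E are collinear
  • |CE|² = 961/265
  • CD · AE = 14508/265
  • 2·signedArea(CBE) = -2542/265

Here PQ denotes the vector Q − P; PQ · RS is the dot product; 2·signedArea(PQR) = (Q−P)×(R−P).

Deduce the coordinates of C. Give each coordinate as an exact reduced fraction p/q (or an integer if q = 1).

1. C_x = -744/265  [line 984/265·x + -902/265·y + -3034/265 = 0 ∩ |CE|² = 961/265]
2. C_y = -1703/265  [line 984/265·x + -902/265·y + -3034/265 = 0 ∩ |CE|² = 961/265]
   → C = (-744/265, -1703/265)

C = (-744/265, -1703/265)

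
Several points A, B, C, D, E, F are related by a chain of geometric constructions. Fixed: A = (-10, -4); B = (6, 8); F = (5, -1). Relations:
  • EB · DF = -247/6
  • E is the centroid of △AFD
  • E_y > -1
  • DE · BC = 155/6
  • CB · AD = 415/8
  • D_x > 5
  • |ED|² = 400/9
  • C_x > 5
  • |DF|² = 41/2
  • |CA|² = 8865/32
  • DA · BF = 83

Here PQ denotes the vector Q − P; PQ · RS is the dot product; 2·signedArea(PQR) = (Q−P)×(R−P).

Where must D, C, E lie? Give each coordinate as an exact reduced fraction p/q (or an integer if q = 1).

C = (43/8, 19/8)
D = (11/2, 7/2)
E = (1/6, -1/2)

1. D_x = 11/2  [line 1·x + 9·y + -37 = 0 ∩ |DF|² = 41/2]
2. D_y = 7/2  [line 1·x + 9·y + -37 = 0 ∩ |DF|² = 41/2]
   → D = (11/2, 7/2)
3. C_x = 43/8  [line -31/2·x + -15/2·y + 809/8 = 0 ∩ |CA|² = 8865/32]
4. C_y = 19/8  [line -31/2·x + -15/2·y + 809/8 = 0 ∩ |CA|² = 8865/32]
   → C = (43/8, 19/8)
5. E_x = 1/6  [DE · BC = 155/6 ∩ E is the centroid of △AFD]
6. E_y = -1/2  [DE · BC = 155/6 ∩ E is the centroid of △AFD]
   → E = (1/6, -1/2)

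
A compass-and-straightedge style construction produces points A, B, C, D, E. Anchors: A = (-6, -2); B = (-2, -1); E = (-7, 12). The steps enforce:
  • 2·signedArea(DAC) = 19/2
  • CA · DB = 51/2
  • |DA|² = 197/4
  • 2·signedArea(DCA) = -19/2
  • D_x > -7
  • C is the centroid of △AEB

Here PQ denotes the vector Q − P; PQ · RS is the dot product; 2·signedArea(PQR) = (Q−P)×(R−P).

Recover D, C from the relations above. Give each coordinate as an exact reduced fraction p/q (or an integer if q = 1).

1. C_x = -5  [C is the centroid of △AEB]
2. C_y = 3  [C is the centroid of △AEB]
   → C = (-5, 3)
3. D_x = -13/2  [2·signedArea(DAC) = 19/2 ∩ CA · DB = 51/2]
4. D_y = 5  [2·signedArea(DAC) = 19/2 ∩ CA · DB = 51/2]
   → D = (-13/2, 5)

C = (-5, 3)
D = (-13/2, 5)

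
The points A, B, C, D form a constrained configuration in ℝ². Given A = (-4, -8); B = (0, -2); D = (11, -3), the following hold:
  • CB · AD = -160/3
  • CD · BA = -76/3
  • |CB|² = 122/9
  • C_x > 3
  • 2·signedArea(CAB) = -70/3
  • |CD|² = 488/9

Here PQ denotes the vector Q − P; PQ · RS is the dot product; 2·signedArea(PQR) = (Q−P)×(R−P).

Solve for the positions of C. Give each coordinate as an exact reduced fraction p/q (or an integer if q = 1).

1. C_x = 11/3  [CD · BA = -76/3 ∩ CB · AD = -160/3]
2. C_y = -7/3  [CD · BA = -76/3 ∩ CB · AD = -160/3]
   → C = (11/3, -7/3)

C = (11/3, -7/3)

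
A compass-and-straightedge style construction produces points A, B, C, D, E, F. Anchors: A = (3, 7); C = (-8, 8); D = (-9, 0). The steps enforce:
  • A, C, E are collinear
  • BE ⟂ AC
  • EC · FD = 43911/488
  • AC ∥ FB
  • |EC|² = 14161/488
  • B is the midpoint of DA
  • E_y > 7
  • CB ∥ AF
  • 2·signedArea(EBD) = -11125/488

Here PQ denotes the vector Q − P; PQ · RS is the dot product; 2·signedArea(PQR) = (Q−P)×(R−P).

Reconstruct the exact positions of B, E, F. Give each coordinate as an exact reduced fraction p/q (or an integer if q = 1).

B = (-3, 7/2)
E = (-643/244, 1833/244)
F = (8, 5/2)

1. B_x = -3  [B is the midpoint of DA]
2. B_y = 7/2  [B is the midpoint of DA]
   → B = (-3, 7/2)
3. E_x = -643/244  [A, C, E are collinear ∩ BE ⟂ AC]
4. E_y = 1833/244  [A, C, E are collinear ∩ BE ⟂ AC]
   → E = (-643/244, 1833/244)
5. F_x = 8  [AC ∥ FB ∩ CB ∥ AF]
6. F_y = 5/2  [AC ∥ FB ∩ CB ∥ AF]
   → F = (8, 5/2)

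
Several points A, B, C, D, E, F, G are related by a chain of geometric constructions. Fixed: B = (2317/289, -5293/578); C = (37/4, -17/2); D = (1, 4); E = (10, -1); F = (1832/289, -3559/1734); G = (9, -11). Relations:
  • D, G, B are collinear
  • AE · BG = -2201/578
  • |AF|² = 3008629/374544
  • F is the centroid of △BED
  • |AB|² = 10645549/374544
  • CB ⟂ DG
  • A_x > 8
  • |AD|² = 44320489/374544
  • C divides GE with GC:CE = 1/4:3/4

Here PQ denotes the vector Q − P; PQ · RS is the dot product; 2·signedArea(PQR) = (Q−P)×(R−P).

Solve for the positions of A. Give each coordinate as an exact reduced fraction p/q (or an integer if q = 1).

A = (29581/3468, -10016/2601)

1. A_x = 29581/3468  [line -284/289·x + 1065/578·y + 4473/289 = 0 ∩ |AF|² = 3008629/374544]
2. A_y = -10016/2601  [line -284/289·x + 1065/578·y + 4473/289 = 0 ∩ |AF|² = 3008629/374544]
   → A = (29581/3468, -10016/2601)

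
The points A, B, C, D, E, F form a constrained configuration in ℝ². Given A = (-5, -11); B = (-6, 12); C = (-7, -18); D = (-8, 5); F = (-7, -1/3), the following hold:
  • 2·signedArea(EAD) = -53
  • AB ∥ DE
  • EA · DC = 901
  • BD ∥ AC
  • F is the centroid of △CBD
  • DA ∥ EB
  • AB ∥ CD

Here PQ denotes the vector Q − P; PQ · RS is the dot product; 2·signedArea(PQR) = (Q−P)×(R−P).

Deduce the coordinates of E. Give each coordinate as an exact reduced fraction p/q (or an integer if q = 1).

1. E_x = -9  [DA ∥ EB ∩ AB ∥ DE]
2. E_y = 28  [DA ∥ EB ∩ AB ∥ DE]
   → E = (-9, 28)

E = (-9, 28)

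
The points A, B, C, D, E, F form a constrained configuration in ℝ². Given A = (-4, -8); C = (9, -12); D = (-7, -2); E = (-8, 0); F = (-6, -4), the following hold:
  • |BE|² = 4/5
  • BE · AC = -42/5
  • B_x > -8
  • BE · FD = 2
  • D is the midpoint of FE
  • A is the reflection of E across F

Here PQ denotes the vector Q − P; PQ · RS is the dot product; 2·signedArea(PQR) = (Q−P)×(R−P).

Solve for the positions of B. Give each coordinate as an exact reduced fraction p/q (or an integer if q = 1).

B = (-38/5, -4/5)

1. B_x = -38/5  [BE · FD = 2 ∩ BE · AC = -42/5]
2. B_y = -4/5  [BE · FD = 2 ∩ BE · AC = -42/5]
   → B = (-38/5, -4/5)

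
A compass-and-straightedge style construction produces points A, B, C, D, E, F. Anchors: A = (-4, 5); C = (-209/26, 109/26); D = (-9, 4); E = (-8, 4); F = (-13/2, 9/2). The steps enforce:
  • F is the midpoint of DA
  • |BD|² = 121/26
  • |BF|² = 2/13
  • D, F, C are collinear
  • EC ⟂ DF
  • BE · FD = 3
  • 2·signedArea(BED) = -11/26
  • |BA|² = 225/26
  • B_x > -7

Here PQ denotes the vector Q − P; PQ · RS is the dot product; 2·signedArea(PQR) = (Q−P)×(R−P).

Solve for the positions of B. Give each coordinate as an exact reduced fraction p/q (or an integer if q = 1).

1. B_x = -179/26  [2·signedArea(BED) = -11/26 ∩ BE · FD = 3]
2. B_y = 115/26  [2·signedArea(BED) = -11/26 ∩ BE · FD = 3]
   → B = (-179/26, 115/26)

B = (-179/26, 115/26)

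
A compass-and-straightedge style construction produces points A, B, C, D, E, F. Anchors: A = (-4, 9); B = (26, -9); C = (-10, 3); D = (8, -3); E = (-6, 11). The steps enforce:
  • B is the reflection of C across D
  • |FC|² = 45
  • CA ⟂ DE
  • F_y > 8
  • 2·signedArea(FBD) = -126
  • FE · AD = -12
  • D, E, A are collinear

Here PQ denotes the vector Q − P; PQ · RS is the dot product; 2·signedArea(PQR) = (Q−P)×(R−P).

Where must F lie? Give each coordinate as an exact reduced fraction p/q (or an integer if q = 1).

F = (-7, 9)

1. F_x = -7  [FE · AD = -12 ∩ 2·signedArea(FBD) = -126]
2. F_y = 9  [FE · AD = -12 ∩ 2·signedArea(FBD) = -126]
   → F = (-7, 9)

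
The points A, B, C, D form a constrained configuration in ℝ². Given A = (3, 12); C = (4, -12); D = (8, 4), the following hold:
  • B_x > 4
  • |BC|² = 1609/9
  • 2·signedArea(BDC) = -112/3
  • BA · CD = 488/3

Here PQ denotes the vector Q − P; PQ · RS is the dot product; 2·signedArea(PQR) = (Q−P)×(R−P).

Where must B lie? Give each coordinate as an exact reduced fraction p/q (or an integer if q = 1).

B = (5, 4/3)

1. B_x = 5  [BA · CD = 488/3 ∩ 2·signedArea(BDC) = -112/3]
2. B_y = 4/3  [BA · CD = 488/3 ∩ 2·signedArea(BDC) = -112/3]
   → B = (5, 4/3)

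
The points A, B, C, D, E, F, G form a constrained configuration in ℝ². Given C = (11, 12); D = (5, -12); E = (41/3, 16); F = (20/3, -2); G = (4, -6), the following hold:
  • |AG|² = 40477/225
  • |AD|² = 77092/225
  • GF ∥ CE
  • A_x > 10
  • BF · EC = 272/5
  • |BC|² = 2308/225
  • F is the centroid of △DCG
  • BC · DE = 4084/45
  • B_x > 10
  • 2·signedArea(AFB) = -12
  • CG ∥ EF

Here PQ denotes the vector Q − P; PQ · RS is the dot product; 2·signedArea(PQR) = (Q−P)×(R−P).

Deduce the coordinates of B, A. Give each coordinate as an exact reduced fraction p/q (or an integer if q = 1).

A = (161/15, 28/5)
B = (163/15, 44/5)

1. B_x = 163/15  [BF · EC = 272/5 ∩ BC · DE = 4084/45]
2. B_y = 44/5  [BF · EC = 272/5 ∩ BC · DE = 4084/45]
   → B = (163/15, 44/5)
3. A_x = 161/15  [line -54/5·x + 21/5·y + 462/5 = 0 ∩ |AD|² = 77092/225]
4. A_y = 28/5  [line -54/5·x + 21/5·y + 462/5 = 0 ∩ |AD|² = 77092/225]
   → A = (161/15, 28/5)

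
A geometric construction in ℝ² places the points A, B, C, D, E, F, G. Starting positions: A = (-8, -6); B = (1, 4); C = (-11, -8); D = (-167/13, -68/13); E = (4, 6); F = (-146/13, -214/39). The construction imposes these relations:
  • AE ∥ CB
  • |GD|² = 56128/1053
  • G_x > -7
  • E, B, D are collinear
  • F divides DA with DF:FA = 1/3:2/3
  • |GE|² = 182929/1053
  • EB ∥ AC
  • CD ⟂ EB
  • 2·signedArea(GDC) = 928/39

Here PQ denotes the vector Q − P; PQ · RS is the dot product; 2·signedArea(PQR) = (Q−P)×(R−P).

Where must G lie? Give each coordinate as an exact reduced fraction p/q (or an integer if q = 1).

1. G_x = -79/13  [line 36/13·x + 24/13·y + 836/39 = 0 ∩ |GE|² = 182929/1053]
2. G_y = -292/117  [line 36/13·x + 24/13·y + 836/39 = 0 ∩ |GE|² = 182929/1053]
   → G = (-79/13, -292/117)

G = (-79/13, -292/117)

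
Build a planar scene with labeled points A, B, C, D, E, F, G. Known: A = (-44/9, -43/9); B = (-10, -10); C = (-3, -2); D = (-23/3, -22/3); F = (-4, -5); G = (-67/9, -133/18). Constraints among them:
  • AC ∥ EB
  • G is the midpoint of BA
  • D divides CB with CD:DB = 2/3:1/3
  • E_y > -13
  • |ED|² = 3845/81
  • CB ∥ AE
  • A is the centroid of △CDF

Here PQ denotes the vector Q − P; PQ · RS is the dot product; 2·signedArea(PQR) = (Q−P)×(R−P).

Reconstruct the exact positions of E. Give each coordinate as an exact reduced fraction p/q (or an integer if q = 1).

E = (-107/9, -115/9)

1. E_x = -107/9  [AC ∥ EB ∩ CB ∥ AE]
2. E_y = -115/9  [AC ∥ EB ∩ CB ∥ AE]
   → E = (-107/9, -115/9)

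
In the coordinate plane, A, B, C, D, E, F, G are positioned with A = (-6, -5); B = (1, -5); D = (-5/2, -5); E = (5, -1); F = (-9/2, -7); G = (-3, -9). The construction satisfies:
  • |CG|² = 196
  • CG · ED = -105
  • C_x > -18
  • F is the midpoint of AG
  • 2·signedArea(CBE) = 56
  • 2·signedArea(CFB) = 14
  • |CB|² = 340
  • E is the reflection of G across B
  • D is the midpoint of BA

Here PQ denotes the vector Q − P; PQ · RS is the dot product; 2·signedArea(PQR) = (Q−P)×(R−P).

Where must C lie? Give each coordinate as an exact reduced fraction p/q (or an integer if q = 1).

C = (-17, -9)

1. C_x = -17  [2·signedArea(CBE) = 56 ∩ CG · ED = -105]
2. C_y = -9  [2·signedArea(CBE) = 56 ∩ CG · ED = -105]
   → C = (-17, -9)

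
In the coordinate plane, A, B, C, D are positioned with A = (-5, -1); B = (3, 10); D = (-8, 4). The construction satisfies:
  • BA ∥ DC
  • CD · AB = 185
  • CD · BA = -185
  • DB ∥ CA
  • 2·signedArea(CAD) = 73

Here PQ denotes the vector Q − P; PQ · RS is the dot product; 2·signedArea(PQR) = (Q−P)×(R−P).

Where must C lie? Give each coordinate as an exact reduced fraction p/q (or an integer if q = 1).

1. C_x = -16  [DB ∥ CA ∩ BA ∥ DC]
2. C_y = -7  [DB ∥ CA ∩ BA ∥ DC]
   → C = (-16, -7)

C = (-16, -7)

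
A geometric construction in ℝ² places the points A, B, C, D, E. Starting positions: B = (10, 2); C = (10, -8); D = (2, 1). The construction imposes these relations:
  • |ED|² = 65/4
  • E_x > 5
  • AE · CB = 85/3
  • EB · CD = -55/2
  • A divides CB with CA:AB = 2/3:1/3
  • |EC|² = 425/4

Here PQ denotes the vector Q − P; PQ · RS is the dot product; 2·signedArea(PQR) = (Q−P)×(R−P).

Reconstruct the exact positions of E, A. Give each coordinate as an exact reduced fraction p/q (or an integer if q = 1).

A = (10, -4/3)
E = (6, 3/2)

1. E_x = 6  [line 8·x + -9·y + -69/2 = 0 ∩ |EC|² = 425/4]
2. E_y = 3/2  [line 8·x + -9·y + -69/2 = 0 ∩ |EC|² = 425/4]
   → E = (6, 3/2)
3. A_x = 10  [A divides CB with CA:AB = 2/3:1/3]
4. A_y = -4/3  [A divides CB with CA:AB = 2/3:1/3]
   → A = (10, -4/3)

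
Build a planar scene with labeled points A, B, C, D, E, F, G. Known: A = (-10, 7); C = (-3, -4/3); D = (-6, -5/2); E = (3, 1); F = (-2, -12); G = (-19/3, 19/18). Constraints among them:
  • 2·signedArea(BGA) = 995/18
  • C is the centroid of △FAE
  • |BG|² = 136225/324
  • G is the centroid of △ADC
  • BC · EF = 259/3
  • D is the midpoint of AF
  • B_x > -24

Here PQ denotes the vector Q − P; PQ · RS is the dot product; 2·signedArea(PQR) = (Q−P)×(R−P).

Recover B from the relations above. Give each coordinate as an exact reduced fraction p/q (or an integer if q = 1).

B = (-23, 13)

1. B_x = -23  [2·signedArea(BGA) = 995/18 ∩ BC · EF = 259/3]
2. B_y = 13  [2·signedArea(BGA) = 995/18 ∩ BC · EF = 259/3]
   → B = (-23, 13)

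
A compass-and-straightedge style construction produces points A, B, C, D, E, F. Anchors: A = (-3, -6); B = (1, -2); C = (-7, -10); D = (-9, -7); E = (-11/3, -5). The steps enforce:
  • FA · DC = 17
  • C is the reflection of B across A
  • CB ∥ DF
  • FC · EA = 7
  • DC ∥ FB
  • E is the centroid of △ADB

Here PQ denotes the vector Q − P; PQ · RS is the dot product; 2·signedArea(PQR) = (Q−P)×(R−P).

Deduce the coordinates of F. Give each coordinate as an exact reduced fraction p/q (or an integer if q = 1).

1. F_x = -1  [DC ∥ FB ∩ CB ∥ DF]
2. F_y = 1  [DC ∥ FB ∩ CB ∥ DF]
   → F = (-1, 1)

F = (-1, 1)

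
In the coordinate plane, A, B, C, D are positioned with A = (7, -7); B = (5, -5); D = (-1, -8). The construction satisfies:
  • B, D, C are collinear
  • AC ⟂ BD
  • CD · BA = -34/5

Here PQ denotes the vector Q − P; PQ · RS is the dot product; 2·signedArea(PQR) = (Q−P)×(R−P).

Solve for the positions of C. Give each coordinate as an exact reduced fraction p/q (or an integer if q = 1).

1. C_x = 29/5  [B, D, C are collinear ∩ AC ⟂ BD]
2. C_y = -23/5  [B, D, C are collinear ∩ AC ⟂ BD]
   → C = (29/5, -23/5)

C = (29/5, -23/5)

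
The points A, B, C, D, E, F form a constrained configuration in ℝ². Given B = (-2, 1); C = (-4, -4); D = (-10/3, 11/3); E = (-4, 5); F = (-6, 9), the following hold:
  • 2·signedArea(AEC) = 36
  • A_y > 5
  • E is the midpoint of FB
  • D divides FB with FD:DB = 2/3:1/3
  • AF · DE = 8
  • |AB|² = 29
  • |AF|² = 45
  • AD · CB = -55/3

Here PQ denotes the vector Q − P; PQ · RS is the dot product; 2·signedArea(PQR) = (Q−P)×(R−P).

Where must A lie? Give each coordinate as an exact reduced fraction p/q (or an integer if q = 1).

1. A_x = 0  [2·signedArea(AEC) = 36 ∩ AD · CB = -55/3]
2. A_y = 6  [2·signedArea(AEC) = 36 ∩ AD · CB = -55/3]
   → A = (0, 6)

A = (0, 6)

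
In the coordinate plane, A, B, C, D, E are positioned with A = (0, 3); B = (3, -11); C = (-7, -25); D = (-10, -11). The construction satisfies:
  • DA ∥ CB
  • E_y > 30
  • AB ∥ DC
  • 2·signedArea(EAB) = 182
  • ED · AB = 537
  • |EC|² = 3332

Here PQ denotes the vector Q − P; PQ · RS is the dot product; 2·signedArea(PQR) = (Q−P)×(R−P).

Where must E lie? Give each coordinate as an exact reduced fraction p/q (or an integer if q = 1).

1. E_x = 7  [2·signedArea(EAB) = 182 ∩ ED · AB = 537]
2. E_y = 31  [2·signedArea(EAB) = 182 ∩ ED · AB = 537]
   → E = (7, 31)

E = (7, 31)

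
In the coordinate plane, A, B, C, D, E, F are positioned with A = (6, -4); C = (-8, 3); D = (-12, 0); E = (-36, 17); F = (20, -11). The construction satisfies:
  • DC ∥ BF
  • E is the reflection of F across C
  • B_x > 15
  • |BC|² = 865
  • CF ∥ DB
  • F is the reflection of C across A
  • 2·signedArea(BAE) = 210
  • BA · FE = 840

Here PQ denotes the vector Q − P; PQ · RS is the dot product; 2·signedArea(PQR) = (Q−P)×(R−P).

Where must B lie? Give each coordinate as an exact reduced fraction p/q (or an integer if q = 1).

B = (16, -14)

1. B_x = 16  [DC ∥ BF ∩ CF ∥ DB]
2. B_y = -14  [DC ∥ BF ∩ CF ∥ DB]
   → B = (16, -14)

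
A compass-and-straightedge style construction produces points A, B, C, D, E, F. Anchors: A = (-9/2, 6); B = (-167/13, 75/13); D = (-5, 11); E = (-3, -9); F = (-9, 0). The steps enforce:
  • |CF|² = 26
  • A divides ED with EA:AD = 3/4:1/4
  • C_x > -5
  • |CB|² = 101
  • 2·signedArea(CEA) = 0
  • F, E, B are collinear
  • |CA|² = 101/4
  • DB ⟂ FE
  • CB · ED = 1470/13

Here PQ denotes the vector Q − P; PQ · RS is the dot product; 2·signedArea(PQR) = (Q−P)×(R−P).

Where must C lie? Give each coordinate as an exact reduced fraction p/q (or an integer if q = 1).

1. C_x = -4  [2·signedArea(CEA) = 0 ∩ CB · ED = 1470/13]
2. C_y = 1  [2·signedArea(CEA) = 0 ∩ CB · ED = 1470/13]
   → C = (-4, 1)

C = (-4, 1)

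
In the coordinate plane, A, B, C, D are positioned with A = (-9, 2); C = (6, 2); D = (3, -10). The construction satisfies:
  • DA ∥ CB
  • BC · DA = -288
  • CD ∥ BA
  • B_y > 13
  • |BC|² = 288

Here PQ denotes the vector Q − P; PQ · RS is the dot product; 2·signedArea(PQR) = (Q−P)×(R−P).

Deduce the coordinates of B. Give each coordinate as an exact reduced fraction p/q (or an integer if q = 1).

1. B_x = -6  [CD ∥ BA ∩ DA ∥ CB]
2. B_y = 14  [CD ∥ BA ∩ DA ∥ CB]
   → B = (-6, 14)

B = (-6, 14)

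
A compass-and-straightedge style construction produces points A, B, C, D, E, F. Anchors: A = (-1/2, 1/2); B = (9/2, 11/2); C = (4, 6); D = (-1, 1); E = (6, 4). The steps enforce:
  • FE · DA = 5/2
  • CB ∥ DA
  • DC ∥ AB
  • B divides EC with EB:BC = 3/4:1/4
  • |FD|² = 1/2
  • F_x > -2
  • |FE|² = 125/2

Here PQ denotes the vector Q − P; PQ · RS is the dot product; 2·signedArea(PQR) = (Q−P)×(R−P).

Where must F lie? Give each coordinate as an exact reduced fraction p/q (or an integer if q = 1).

1. F_x = -3/2  [line -1/2·x + 1/2·y + -3/2 = 0 ∩ |FD|² = 1/2]
2. F_y = 3/2  [line -1/2·x + 1/2·y + -3/2 = 0 ∩ |FD|² = 1/2]
   → F = (-3/2, 3/2)

F = (-3/2, 3/2)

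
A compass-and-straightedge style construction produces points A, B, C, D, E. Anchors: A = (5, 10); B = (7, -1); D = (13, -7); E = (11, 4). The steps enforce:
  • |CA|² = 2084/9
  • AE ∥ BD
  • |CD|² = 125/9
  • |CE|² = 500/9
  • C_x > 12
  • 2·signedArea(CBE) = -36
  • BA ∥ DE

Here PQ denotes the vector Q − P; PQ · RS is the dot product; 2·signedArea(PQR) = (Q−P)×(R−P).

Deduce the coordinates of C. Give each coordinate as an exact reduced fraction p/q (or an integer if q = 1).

C = (37/3, -10/3)

1. C_x = 37/3  [line -5·x + 4·y + 75 = 0 ∩ |CD|² = 125/9]
2. C_y = -10/3  [line -5·x + 4·y + 75 = 0 ∩ |CD|² = 125/9]
   → C = (37/3, -10/3)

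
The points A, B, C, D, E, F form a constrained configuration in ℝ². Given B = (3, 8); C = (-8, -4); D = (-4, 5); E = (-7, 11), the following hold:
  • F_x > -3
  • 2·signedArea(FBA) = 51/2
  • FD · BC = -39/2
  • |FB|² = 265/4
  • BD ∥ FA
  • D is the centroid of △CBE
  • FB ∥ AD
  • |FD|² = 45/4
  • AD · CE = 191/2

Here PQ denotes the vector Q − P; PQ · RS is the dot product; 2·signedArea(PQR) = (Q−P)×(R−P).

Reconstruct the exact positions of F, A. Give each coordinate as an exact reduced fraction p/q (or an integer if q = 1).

A = (-19/2, -1)
F = (-5/2, 2)

1. F_x = -5/2  [line 11·x + 12·y + 7/2 = 0 ∩ |FD|² = 45/4]
2. F_y = 2  [line 11·x + 12·y + 7/2 = 0 ∩ |FD|² = 45/4]
   → F = (-5/2, 2)
3. A_x = -19/2  [2·signedArea(FBA) = 51/2 ∩ BD ∥ FA]
4. A_y = -1  [2·signedArea(FBA) = 51/2 ∩ BD ∥ FA]
   → A = (-19/2, -1)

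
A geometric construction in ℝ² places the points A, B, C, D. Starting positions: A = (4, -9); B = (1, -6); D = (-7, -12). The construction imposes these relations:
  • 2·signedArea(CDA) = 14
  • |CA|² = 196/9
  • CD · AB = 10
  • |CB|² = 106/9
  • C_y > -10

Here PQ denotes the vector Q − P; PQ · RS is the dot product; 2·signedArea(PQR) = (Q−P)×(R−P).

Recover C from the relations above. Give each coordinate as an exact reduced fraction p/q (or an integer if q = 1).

C = (-2/3, -9)

1. C_x = -2/3  [CD · AB = 10 ∩ 2·signedArea(CDA) = 14]
2. C_y = -9  [CD · AB = 10 ∩ 2·signedArea(CDA) = 14]
   → C = (-2/3, -9)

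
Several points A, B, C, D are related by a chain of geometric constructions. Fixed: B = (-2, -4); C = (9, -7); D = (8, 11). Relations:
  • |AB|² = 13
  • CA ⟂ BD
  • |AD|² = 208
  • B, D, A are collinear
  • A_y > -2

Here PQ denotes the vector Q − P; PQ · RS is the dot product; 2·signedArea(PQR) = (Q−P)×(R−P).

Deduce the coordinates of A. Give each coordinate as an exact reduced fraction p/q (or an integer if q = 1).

A = (0, -1)

1. A_x = 0  [B, D, A are collinear ∩ CA ⟂ BD]
2. A_y = -1  [B, D, A are collinear ∩ CA ⟂ BD]
   → A = (0, -1)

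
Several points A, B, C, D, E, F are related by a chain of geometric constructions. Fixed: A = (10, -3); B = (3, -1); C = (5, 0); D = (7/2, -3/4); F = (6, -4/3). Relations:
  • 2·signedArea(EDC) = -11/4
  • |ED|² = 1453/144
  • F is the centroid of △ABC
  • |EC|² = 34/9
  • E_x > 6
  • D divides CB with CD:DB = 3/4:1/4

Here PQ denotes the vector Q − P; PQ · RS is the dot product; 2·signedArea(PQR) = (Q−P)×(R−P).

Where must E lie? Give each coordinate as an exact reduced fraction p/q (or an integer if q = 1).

1. E_x = 20/3  [line -3/4·x + 3/2·y + 13/2 = 0 ∩ |ED|² = 1453/144]
2. E_y = -1  [line -3/4·x + 3/2·y + 13/2 = 0 ∩ |ED|² = 1453/144]
   → E = (20/3, -1)

E = (20/3, -1)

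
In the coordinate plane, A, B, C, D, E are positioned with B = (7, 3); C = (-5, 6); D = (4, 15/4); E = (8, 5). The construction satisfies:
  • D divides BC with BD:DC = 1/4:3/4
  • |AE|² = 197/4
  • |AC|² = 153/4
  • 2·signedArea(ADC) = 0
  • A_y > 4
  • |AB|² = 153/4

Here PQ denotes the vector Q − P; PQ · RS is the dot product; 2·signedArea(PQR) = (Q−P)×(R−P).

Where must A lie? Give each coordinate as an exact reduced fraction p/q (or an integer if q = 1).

1. A_x = 1  [line -9/4·x + -9·y + 171/4 = 0 ∩ |AE|² = 197/4]
2. A_y = 9/2  [line -9/4·x + -9·y + 171/4 = 0 ∩ |AE|² = 197/4]
   → A = (1, 9/2)

A = (1, 9/2)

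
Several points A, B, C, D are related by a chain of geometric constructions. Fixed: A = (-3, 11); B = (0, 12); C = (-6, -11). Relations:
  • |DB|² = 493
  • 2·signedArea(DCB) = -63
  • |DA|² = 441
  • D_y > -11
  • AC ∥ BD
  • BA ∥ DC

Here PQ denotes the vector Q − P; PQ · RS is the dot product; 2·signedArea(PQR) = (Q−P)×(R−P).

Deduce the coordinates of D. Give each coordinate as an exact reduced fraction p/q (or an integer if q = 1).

1. D_x = -3  [BA ∥ DC ∩ AC ∥ BD]
2. D_y = -10  [BA ∥ DC ∩ AC ∥ BD]
   → D = (-3, -10)

D = (-3, -10)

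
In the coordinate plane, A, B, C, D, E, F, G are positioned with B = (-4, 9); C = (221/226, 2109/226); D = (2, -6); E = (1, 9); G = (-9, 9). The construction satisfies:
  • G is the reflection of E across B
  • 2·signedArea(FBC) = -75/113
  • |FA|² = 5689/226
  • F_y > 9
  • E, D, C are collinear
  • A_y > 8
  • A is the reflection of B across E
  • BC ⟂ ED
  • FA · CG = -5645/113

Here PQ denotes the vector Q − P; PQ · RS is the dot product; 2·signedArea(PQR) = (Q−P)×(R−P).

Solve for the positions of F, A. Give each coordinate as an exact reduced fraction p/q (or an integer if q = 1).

1. A_x = 6  [A is the reflection of B across E]
2. A_y = 9  [A is the reflection of B across E]
   → A = (6, 9)
3. F_x = 223/226  [2·signedArea(FBC) = -75/113 ∩ FA · CG = -5645/113]
4. F_y = 2079/226  [2·signedArea(FBC) = -75/113 ∩ FA · CG = -5645/113]
   → F = (223/226, 2079/226)

A = (6, 9)
F = (223/226, 2079/226)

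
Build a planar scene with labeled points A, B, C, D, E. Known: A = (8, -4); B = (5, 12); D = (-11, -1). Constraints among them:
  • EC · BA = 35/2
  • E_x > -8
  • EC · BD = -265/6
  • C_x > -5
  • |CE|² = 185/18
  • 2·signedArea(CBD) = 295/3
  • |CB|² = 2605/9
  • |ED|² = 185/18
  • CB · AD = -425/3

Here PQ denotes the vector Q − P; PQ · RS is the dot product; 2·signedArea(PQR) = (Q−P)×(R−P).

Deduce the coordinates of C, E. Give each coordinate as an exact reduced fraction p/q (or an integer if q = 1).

1. C_x = -14/3  [2·signedArea(CBD) = 295/3 ∩ CB · AD = -425/3]
2. C_y = -2  [2·signedArea(CBD) = 295/3 ∩ CB · AD = -425/3]
   → C = (-14/3, -2)
3. E_x = -47/6  [EC · BA = 35/2 ∩ EC · BD = -265/6]
4. E_y = -3/2  [EC · BA = 35/2 ∩ EC · BD = -265/6]
   → E = (-47/6, -3/2)

C = (-14/3, -2)
E = (-47/6, -3/2)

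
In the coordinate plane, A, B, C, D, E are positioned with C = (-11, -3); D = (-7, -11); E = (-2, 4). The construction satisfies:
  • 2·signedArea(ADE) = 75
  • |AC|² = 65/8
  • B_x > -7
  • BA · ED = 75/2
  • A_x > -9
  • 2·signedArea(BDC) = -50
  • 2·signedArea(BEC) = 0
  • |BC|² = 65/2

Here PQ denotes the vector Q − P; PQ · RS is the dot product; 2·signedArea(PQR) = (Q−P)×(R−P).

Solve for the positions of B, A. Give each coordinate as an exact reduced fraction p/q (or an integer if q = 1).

A = (-35/4, -5/4)
B = (-13/2, 1/2)

1. B_x = -13/2  [2·signedArea(BEC) = 0 ∩ 2·signedArea(BDC) = -50]
2. B_y = 1/2  [2·signedArea(BEC) = 0 ∩ 2·signedArea(BDC) = -50]
   → B = (-13/2, 1/2)
3. A_x = -35/4  [2·signedArea(ADE) = 75 ∩ BA · ED = 75/2]
4. A_y = -5/4  [2·signedArea(ADE) = 75 ∩ BA · ED = 75/2]
   → A = (-35/4, -5/4)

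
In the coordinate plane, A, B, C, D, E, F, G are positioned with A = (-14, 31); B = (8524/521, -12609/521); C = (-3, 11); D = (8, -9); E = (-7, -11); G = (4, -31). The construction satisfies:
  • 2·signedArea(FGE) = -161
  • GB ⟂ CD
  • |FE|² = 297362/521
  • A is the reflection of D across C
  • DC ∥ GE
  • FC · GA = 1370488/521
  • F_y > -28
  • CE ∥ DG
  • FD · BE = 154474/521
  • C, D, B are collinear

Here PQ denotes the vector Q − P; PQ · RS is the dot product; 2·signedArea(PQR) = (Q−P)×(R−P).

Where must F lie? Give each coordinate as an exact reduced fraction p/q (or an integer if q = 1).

F = (5304/521, -14380/521)

1. F_x = 5304/521  [2·signedArea(FGE) = -161 ∩ FD · BE = 154474/521]
2. F_y = -14380/521  [2·signedArea(FGE) = -161 ∩ FD · BE = 154474/521]
   → F = (5304/521, -14380/521)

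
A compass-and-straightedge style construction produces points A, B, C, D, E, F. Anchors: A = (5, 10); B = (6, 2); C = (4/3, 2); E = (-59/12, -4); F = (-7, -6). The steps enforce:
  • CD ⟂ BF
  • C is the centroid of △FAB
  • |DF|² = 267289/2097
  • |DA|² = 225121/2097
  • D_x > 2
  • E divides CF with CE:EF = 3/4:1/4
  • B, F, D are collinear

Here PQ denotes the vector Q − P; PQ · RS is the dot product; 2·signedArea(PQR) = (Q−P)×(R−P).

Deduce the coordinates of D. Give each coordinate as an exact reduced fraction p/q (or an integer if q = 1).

D = (1828/699, -58/699)

1. D_x = 1828/699  [B, F, D are collinear ∩ CD ⟂ BF]
2. D_y = -58/699  [B, F, D are collinear ∩ CD ⟂ BF]
   → D = (1828/699, -58/699)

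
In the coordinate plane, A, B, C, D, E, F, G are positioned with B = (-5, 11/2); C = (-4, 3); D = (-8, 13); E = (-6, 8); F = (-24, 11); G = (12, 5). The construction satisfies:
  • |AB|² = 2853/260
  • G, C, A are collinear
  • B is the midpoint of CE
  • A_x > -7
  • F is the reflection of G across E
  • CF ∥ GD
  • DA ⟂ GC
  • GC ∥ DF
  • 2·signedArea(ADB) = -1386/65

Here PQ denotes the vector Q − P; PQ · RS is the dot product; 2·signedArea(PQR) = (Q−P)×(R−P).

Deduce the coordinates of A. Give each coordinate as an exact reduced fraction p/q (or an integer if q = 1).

1. A_x = -436/65  [G, C, A are collinear ∩ DA ⟂ GC]
2. A_y = 173/65  [G, C, A are collinear ∩ DA ⟂ GC]
   → A = (-436/65, 173/65)

A = (-436/65, 173/65)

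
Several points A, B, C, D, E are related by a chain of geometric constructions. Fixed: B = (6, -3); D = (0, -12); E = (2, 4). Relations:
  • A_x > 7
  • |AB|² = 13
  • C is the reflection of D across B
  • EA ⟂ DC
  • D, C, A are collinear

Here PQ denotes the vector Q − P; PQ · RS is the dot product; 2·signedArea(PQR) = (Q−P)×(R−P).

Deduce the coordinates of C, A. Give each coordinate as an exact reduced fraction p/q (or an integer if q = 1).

1. C_x = 12  [C is the reflection of D across B]
2. C_y = 6  [C is the reflection of D across B]
   → C = (12, 6)
3. A_x = 8  [D, C, A are collinear ∩ EA ⟂ DC]
4. A_y = 0  [D, C, A are collinear ∩ EA ⟂ DC]
   → A = (8, 0)

A = (8, 0)
C = (12, 6)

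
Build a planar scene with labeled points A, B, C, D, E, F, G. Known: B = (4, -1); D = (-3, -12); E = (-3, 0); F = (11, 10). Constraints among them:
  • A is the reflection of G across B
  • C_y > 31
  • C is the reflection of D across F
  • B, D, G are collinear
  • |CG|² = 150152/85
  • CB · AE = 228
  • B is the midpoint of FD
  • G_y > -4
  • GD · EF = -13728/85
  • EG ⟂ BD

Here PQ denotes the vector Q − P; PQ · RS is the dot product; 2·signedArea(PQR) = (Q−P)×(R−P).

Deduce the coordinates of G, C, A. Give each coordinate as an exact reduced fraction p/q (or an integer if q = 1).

1. G_x = 207/85  [B, D, G are collinear ∩ EG ⟂ BD]
2. G_y = -294/85  [B, D, G are collinear ∩ EG ⟂ BD]
   → G = (207/85, -294/85)
3. C_x = 25  [C is the reflection of D across F]
4. C_y = 32  [C is the reflection of D across F]
   → C = (25, 32)
5. A_x = 473/85  [A is the reflection of G across B]
6. A_y = 124/85  [A is the reflection of G across B]
   → A = (473/85, 124/85)

A = (473/85, 124/85)
C = (25, 32)
G = (207/85, -294/85)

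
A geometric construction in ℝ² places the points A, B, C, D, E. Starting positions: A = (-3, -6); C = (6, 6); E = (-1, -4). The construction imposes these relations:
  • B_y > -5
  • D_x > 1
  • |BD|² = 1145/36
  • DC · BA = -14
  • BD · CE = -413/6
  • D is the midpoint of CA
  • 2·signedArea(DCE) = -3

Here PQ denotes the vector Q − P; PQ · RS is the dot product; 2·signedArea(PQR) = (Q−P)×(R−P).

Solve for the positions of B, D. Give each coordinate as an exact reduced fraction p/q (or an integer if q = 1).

B = (-5/3, -14/3)
D = (3/2, 0)

1. D_x = 3/2  [D is the midpoint of CA]
2. D_y = 0  [D is the midpoint of CA]
   → D = (3/2, 0)
3. B_x = -5/3  [BD · CE = -413/6 ∩ DC · BA = -14]
4. B_y = -14/3  [BD · CE = -413/6 ∩ DC · BA = -14]
   → B = (-5/3, -14/3)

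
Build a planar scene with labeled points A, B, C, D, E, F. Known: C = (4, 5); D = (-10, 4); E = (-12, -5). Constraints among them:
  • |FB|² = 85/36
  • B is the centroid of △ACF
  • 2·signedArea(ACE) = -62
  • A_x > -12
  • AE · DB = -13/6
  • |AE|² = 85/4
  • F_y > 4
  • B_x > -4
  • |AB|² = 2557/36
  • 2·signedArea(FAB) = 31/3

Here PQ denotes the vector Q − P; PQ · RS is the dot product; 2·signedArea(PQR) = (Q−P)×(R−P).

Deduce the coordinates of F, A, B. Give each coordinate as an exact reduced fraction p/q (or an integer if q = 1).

1. A_x = -11  [line 10·x + -16·y + 102 = 0 ∩ |AE|² = 85/4]
2. A_y = -1/2  [line 10·x + -16·y + 102 = 0 ∩ |AE|² = 85/4]
   → A = (-11, -1/2)
3. B_x = -10/3  [line -1·x + -9/2·y + 61/6 = 0 ∩ |AB|² = 2557/36]
4. B_y = 3  [line -1·x + -9/2·y + 61/6 = 0 ∩ |AB|² = 2557/36]
   → B = (-10/3, 3)
5. F_x = -3  [2·signedArea(FAB) = 31/3 ∩ B is the centroid of △ACF]
6. F_y = 9/2  [2·signedArea(FAB) = 31/3 ∩ B is the centroid of △ACF]
   → F = (-3, 9/2)

A = (-11, -1/2)
B = (-10/3, 3)
F = (-3, 9/2)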